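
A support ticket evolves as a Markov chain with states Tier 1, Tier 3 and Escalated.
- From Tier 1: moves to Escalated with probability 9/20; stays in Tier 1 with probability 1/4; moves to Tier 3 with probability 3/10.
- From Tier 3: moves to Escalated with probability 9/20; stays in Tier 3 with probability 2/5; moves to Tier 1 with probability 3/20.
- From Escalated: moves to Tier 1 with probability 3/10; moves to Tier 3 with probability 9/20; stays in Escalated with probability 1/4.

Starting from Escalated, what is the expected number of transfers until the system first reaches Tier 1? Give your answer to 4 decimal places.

4.2424

Let t(s) be the expected number of transfers to first reach Tier 1 from state s, with t(Tier 1) = 0. Conditioning on the first transfer:
t(Tier 3) = 1 + 0.4·t(Tier 3) + 0.45·t(Escalated)
t(Escalated) = 1 + 0.45·t(Tier 3) + 0.25·t(Escalated)
Solving: t(Tier 3) = 4.8485, t(Escalated) = 4.2424.
Expected transfers from Escalated to Tier 1: 4.2424.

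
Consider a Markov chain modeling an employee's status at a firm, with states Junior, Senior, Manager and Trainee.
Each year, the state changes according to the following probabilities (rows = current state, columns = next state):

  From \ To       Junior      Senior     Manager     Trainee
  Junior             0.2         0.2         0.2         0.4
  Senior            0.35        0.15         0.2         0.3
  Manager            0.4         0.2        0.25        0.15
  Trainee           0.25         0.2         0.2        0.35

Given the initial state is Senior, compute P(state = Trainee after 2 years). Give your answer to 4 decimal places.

0.3200

Propagate the distribution vector 2 years from Senior.
After 0 years: (0.0000, 1.0000, 0.0000, 0.0000)
After 1 year: (0.3500, 0.1500, 0.2000, 0.3000)
After 2 years: (0.2775, 0.1925, 0.2100, 0.3200)
P(in Trainee after 2 years) = 0.3200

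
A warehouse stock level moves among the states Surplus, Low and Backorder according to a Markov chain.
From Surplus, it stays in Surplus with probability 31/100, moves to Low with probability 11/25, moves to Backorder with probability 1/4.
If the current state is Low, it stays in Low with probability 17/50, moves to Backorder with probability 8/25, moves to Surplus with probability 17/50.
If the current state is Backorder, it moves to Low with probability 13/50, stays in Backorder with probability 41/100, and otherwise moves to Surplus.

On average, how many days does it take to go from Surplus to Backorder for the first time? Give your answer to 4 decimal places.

3.5971

Let t(s) be the expected number of days to first reach Backorder from state s, with t(Backorder) = 0. Conditioning on the first day:
t(Surplus) = 1 + 0.31·t(Surplus) + 0.44·t(Low)
t(Low) = 1 + 0.34·t(Surplus) + 0.34·t(Low)
Solving: t(Surplus) = 3.5971, t(Low) = 3.3682.
Expected days from Surplus to Backorder: 3.5971.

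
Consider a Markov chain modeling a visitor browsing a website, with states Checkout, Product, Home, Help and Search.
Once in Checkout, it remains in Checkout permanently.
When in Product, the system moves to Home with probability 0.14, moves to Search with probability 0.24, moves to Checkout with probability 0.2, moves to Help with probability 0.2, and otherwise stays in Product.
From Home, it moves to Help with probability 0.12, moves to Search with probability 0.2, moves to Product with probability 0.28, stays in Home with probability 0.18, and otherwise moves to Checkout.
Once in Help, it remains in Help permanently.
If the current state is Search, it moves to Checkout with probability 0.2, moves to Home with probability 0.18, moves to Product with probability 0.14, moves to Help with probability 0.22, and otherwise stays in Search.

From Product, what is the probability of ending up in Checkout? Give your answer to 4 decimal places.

Let h(s) be the probability of absorption at Checkout starting from transient state s. Then h(Checkout) = 1 and h(Help) = 0. By first-step analysis:
h(Product) = 0.2·1 + 0.22·h(Product) + 0.14·h(Home) + 0.2·0 + 0.24·h(Search)
h(Home) = 0.22·1 + 0.28·h(Product) + 0.18·h(Home) + 0.12·0 + 0.2·h(Search)
h(Search) = 0.2·1 + 0.14·h(Product) + 0.18·h(Home) + 0.22·0 + 0.26·h(Search)
Solving: h(Product) = 0.5137, h(Home) = 0.5669, h(Search) = 0.5054.
Starting from Product, the probability is 0.5137.

0.5137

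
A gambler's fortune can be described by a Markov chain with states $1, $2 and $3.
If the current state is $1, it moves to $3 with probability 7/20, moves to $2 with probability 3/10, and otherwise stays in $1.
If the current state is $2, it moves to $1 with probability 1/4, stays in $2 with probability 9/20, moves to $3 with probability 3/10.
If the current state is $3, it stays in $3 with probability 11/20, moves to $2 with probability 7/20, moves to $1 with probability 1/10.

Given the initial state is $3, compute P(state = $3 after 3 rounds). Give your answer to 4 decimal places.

Propagate the distribution vector 3 rounds from $3.
After 0 rounds: (0.0000, 0.0000, 1.0000)
After 1 round: (0.1000, 0.3500, 0.5500)
After 2 rounds: (0.1775, 0.3800, 0.4425)
After 3 rounds: (0.2014, 0.3791, 0.4195)
P(in $3 after 3 rounds) = 0.4195

0.4195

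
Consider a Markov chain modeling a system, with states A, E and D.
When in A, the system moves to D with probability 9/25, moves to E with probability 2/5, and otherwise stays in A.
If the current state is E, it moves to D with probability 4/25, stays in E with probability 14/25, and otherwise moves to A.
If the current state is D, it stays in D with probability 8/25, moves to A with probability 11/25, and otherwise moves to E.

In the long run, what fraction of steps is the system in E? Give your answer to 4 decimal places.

Let the stationary distribution be π with π = πP and π_1 + π_2 + π_3 = 1.
π_1 = 0.24·π_1 + 0.28·π_2 + 0.44·π_3
π_2 = 0.4·π_1 + 0.56·π_2 + 0.24·π_3
Solving with the normalization constraint gives π = (0.3099, 0.4259, 0.2643).
So the stationary probability of E is 0.4259.

0.4259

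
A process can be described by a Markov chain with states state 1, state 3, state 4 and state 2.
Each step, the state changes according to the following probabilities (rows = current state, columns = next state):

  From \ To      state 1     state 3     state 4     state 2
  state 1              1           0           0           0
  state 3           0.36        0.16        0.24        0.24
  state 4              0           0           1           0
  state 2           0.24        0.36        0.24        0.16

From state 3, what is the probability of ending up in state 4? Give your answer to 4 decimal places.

0.4186

Let h(s) be the probability of absorption at state 4 starting from transient state s. Then h(state 4) = 1 and h(state 1) = 0. By first-step analysis:
h(state 3) = 0.36·0 + 0.16·h(state 3) + 0.24·1 + 0.24·h(state 2)
h(state 2) = 0.24·0 + 0.36·h(state 3) + 0.24·1 + 0.16·h(state 2)
Solving: h(state 3) = 0.4186, h(state 2) = 0.4651.
Starting from state 3, the probability is 0.4186.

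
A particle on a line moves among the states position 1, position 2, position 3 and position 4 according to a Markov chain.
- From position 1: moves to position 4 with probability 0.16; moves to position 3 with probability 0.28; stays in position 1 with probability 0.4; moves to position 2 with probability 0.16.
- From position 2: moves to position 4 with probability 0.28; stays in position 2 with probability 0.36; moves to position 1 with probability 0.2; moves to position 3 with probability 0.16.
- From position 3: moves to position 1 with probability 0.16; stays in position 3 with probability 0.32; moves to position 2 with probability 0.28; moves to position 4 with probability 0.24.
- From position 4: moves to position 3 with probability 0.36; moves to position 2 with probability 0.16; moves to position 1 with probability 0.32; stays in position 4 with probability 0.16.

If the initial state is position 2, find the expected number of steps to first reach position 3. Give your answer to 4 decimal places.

Let t(s) be the expected number of steps to first reach position 3 from state s, with t(position 3) = 0. Conditioning on the first step:
t(position 1) = 1 + 0.4·t(position 1) + 0.16·t(position 2) + 0.16·t(position 4)
t(position 2) = 1 + 0.2·t(position 1) + 0.36·t(position 2) + 0.28·t(position 4)
t(position 4) = 1 + 0.32·t(position 1) + 0.16·t(position 2) + 0.16·t(position 4)
Solving: t(position 1) = 3.6939, t(position 2) = 4.2036, t(position 4) = 3.3983.
Expected steps from position 2 to position 3: 4.2036.

4.2036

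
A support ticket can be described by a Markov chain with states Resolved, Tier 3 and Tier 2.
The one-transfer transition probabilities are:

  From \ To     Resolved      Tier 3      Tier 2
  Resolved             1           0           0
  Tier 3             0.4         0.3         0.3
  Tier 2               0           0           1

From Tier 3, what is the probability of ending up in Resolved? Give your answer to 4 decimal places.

0.5714

Let h(s) be the probability of absorption at Resolved starting from transient state s. Then h(Resolved) = 1 and h(Tier 2) = 0. By first-step analysis:
h(Tier 3) = 0.4·1 + 0.3·h(Tier 3) + 0.3·0
Solving: h(Tier 3) = 0.5714.
Starting from Tier 3, the probability is 0.5714.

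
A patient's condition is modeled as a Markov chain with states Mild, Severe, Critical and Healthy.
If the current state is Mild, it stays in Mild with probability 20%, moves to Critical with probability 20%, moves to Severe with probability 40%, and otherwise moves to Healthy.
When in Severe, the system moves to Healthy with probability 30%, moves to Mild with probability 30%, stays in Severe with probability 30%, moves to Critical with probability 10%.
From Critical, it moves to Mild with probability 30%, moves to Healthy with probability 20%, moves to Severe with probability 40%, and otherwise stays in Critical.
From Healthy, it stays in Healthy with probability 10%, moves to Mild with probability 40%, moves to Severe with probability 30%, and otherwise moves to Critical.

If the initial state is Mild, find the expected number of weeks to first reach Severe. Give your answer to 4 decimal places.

Let t(s) be the expected number of weeks to first reach Severe from state s, with t(Severe) = 0. Conditioning on the first week:
t(Mild) = 1 + 0.2·t(Mild) + 0.2·t(Critical) + 0.2·t(Healthy)
t(Critical) = 1 + 0.3·t(Mild) + 0.1·t(Critical) + 0.2·t(Healthy)
t(Healthy) = 1 + 0.4·t(Mild) + 0.2·t(Critical) + 0.1·t(Healthy)
Solving: t(Mild) = 2.6190, t(Critical) = 2.6190, t(Healthy) = 2.8571.
Expected weeks from Mild to Severe: 2.6190.

2.6190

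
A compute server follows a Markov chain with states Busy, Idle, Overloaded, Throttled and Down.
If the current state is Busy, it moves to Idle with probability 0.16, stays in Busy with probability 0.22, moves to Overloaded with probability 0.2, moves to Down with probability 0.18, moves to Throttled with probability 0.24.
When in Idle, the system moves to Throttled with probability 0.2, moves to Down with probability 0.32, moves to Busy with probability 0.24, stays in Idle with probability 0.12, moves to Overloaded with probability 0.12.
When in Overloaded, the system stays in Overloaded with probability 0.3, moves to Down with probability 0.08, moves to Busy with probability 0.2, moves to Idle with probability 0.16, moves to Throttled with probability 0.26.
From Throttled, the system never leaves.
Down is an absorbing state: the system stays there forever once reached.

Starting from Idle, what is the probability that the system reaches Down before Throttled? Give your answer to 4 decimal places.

0.5303

Let h(s) be the probability of absorption at Down starting from transient state s. Then h(Down) = 1 and h(Throttled) = 0. By first-step analysis:
h(Busy) = 0.22·h(Busy) + 0.16·h(Idle) + 0.2·h(Overloaded) + 0.24·0 + 0.18·1
h(Idle) = 0.24·h(Busy) + 0.12·h(Idle) + 0.12·h(Overloaded) + 0.2·0 + 0.32·1
h(Overloaded) = 0.2·h(Busy) + 0.16·h(Idle) + 0.3·h(Overloaded) + 0.26·0 + 0.08·1
Solving: h(Busy) = 0.4315, h(Idle) = 0.5303, h(Overloaded) = 0.3588.
Starting from Idle, the probability is 0.5303.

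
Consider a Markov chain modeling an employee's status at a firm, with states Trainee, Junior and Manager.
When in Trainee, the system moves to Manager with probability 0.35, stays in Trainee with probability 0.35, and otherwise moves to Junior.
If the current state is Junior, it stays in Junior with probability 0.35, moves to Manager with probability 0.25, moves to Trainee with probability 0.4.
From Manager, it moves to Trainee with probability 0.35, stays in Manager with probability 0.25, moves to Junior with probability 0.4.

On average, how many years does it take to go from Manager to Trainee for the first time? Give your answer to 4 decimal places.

2.7097

Let t(s) be the expected number of years to first reach Trainee from state s, with t(Trainee) = 0. Conditioning on the first year:
t(Junior) = 1 + 0.35·t(Junior) + 0.25·t(Manager)
t(Manager) = 1 + 0.4·t(Junior) + 0.25·t(Manager)
Solving: t(Junior) = 2.5806, t(Manager) = 2.7097.
Expected years from Manager to Trainee: 2.7097.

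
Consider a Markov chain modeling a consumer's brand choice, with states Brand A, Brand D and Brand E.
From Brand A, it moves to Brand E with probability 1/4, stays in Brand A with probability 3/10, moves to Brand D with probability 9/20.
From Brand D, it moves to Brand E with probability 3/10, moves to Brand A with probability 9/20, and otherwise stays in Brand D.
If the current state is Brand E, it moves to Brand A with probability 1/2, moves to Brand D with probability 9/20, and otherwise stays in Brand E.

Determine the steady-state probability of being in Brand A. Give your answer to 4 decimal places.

0.4010

Let the stationary distribution be π with π = πP and π_1 + π_2 + π_3 = 1.
π_1 = 0.3·π_1 + 0.45·π_2 + 0.5·π_3
π_2 = 0.45·π_1 + 0.25·π_2 + 0.45·π_3
Solving with the normalization constraint gives π = (0.4010, 0.3750, 0.2240).
So the stationary probability of Brand A is 0.4010.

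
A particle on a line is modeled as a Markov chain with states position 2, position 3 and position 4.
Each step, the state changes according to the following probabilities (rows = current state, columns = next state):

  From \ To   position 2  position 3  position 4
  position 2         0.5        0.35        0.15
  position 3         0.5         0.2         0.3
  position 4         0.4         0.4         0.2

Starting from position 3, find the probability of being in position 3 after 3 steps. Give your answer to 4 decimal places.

Propagate the distribution vector 3 steps from position 3.
After 0 steps: (0.0000, 1.0000, 0.0000)
After 1 step: (0.5000, 0.2000, 0.3000)
After 2 steps: (0.4700, 0.3350, 0.1950)
After 3 steps: (0.4805, 0.3095, 0.2100)
P(in position 3 after 3 steps) = 0.3095

0.3095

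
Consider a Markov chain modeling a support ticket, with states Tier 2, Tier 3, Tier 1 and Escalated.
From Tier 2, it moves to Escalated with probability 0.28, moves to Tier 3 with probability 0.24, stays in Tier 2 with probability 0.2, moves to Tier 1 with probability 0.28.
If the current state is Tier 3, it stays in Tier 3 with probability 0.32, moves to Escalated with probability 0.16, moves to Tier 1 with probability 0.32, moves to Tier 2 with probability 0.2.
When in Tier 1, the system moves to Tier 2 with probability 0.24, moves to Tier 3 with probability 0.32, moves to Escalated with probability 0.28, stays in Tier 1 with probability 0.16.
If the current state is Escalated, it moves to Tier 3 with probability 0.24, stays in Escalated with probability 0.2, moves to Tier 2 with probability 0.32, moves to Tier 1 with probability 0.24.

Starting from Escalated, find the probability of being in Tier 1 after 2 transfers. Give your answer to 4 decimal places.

0.2528

Propagate the distribution vector 2 transfers from Escalated.
After 0 transfers: (0.0000, 0.0000, 0.0000, 1.0000)
After 1 transfer: (0.3200, 0.2400, 0.2400, 0.2000)
After 2 transfers: (0.2336, 0.2784, 0.2528, 0.2352)
P(in Tier 1 after 2 transfers) = 0.2528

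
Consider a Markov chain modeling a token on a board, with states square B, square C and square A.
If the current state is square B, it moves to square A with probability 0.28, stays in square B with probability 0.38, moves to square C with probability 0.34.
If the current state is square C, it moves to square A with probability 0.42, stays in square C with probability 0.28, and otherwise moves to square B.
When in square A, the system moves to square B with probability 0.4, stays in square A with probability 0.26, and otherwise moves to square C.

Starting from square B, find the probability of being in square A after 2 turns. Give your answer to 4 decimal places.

Sum over the intermediate state after 1 turn:
P = P(square B→square B)·P(square B→square A) + P(square B→square C)·P(square C→square A) + P(square B→square A)·P(square A→square A)
  = 0.38×0.28 + 0.34×0.42 + 0.28×0.26
  = 0.1064 + 0.1428 + 0.0728 = 0.3220

0.3220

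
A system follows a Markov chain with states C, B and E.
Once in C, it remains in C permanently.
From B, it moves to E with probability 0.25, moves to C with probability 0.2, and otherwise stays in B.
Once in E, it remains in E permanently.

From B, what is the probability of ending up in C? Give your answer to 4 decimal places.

0.4444

Let h(s) be the probability of absorption at C starting from transient state s. Then h(C) = 1 and h(E) = 0. By first-step analysis:
h(B) = 0.2·1 + 0.55·h(B) + 0.25·0
Solving: h(B) = 0.4444.
Starting from B, the probability is 0.4444.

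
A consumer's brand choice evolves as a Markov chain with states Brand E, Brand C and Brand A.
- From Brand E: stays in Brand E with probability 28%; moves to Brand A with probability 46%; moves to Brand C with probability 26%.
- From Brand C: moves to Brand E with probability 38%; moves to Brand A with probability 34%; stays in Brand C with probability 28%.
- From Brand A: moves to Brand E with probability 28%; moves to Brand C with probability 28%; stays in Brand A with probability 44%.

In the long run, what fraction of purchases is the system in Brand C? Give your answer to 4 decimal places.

0.2739

Let the stationary distribution be π with π = πP and π_1 + π_2 + π_3 = 1.
π_1 = 0.28·π_1 + 0.38·π_2 + 0.28·π_3
π_2 = 0.26·π_1 + 0.28·π_2 + 0.28·π_3
Solving with the normalization constraint gives π = (0.3074, 0.2739, 0.4188).
So the stationary probability of Brand C is 0.2739.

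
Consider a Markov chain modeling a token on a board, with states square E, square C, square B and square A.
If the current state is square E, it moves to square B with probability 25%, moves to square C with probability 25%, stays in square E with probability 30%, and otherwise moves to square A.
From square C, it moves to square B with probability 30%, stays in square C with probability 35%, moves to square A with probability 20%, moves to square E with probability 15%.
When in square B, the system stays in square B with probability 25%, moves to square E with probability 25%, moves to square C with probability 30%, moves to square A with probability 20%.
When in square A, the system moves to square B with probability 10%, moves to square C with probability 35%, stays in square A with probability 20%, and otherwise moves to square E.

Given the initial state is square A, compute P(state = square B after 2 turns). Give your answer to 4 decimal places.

Propagate the distribution vector 2 turns from square A.
After 0 turns: (0.0000, 0.0000, 0.0000, 1.0000)
After 1 turn: (0.3500, 0.3500, 0.1000, 0.2000)
After 2 turns: (0.2525, 0.3100, 0.2375, 0.2000)
P(in square B after 2 turns) = 0.2375

0.2375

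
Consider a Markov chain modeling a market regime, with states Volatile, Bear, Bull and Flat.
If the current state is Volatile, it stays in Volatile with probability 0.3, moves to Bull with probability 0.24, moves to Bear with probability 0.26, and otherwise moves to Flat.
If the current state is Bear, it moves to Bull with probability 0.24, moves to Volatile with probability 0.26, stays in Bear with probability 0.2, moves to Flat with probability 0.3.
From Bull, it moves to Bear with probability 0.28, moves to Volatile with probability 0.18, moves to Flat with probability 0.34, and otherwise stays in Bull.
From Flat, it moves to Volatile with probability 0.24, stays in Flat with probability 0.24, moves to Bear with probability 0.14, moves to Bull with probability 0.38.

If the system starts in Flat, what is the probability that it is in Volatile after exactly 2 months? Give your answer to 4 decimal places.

Propagate the distribution vector 2 months from Flat.
After 0 months: (0.0000, 0.0000, 0.0000, 1.0000)
After 1 month: (0.2400, 0.1400, 0.3800, 0.2400)
After 2 months: (0.2344, 0.2304, 0.2584, 0.2768)
P(in Volatile after 2 months) = 0.2344

0.2344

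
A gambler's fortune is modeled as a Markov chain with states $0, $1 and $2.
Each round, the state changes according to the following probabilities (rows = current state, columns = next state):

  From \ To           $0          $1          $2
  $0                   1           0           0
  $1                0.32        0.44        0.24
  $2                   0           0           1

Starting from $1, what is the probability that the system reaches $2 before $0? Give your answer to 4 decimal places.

Let h(s) be the probability of absorption at $2 starting from transient state s. Then h($2) = 1 and h($0) = 0. By first-step analysis:
h($1) = 0.32·0 + 0.44·h($1) + 0.24·1
Solving: h($1) = 0.4286.
Starting from $1, the probability is 0.4286.

0.4286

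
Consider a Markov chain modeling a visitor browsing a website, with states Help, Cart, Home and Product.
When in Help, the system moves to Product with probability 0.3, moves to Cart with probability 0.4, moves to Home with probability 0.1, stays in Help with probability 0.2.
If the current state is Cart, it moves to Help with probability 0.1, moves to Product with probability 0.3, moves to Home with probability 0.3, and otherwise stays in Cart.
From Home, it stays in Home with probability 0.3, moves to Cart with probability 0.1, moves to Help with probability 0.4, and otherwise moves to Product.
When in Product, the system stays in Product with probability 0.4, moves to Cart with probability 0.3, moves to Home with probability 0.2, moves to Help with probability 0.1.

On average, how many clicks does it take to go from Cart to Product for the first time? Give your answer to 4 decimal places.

3.6502

Let t(s) be the expected number of clicks to first reach Product from state s, with t(Product) = 0. Conditioning on the first click:
t(Help) = 1 + 0.2·t(Help) + 0.4·t(Cart) + 0.1·t(Home)
t(Cart) = 1 + 0.1·t(Help) + 0.3·t(Cart) + 0.3·t(Home)
t(Home) = 1 + 0.4·t(Help) + 0.1·t(Cart) + 0.3·t(Home)
Solving: t(Help) = 3.5741, t(Cart) = 3.6502, t(Home) = 3.9924.
Expected clicks from Cart to Product: 3.6502.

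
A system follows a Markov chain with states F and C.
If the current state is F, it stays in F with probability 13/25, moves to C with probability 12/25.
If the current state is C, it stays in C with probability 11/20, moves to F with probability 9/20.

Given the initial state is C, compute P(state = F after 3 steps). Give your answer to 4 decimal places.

0.4837

Propagate the distribution vector 3 steps from C.
After 0 steps: (0.0000, 1.0000)
After 1 step: (0.4500, 0.5500)
After 2 steps: (0.4815, 0.5185)
After 3 steps: (0.4837, 0.5163)
P(in F after 3 steps) = 0.4837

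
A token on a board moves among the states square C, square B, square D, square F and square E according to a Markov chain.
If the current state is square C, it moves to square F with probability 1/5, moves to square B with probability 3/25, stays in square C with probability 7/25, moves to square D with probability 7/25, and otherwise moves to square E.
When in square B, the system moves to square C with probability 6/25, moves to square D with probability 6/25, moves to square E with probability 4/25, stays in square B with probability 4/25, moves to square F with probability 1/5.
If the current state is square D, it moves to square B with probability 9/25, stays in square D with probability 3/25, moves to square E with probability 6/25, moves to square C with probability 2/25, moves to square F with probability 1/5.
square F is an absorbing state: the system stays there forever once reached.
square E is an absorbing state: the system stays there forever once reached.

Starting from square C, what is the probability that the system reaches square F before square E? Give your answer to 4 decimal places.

Let h(s) be the probability of absorption at square F starting from transient state s. Then h(square F) = 1 and h(square E) = 0. By first-step analysis:
h(square C) = 0.28·h(square C) + 0.12·h(square B) + 0.28·h(square D) + 0.2·1 + 0.12·0
h(square B) = 0.24·h(square C) + 0.16·h(square B) + 0.24·h(square D) + 0.2·1 + 0.16·0
h(square D) = 0.08·h(square C) + 0.36·h(square B) + 0.12·h(square D) + 0.2·1 + 0.24·0
Solving: h(square C) = 0.5625, h(square B) = 0.5417, h(square D) = 0.5000.
Starting from square C, the probability is 0.5625.

0.5625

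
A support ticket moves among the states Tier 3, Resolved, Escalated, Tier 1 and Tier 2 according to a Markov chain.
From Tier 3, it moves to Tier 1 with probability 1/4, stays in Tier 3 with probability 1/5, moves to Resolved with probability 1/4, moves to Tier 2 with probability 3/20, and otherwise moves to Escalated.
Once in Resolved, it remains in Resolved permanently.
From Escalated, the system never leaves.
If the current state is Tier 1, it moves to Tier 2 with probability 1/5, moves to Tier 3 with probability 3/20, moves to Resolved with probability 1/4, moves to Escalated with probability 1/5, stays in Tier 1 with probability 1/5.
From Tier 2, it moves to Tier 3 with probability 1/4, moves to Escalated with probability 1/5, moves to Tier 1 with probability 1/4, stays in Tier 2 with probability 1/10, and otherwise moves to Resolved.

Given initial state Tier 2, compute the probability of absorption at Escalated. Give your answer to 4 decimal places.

0.4594

Let h(s) be the probability of absorption at Escalated starting from transient state s. Then h(Escalated) = 1 and h(Resolved) = 0. By first-step analysis:
h(Tier 3) = 0.2·h(Tier 3) + 0.25·0 + 0.15·1 + 0.25·h(Tier 1) + 0.15·h(Tier 2)
h(Tier 1) = 0.15·h(Tier 3) + 0.25·0 + 0.2·1 + 0.2·h(Tier 1) + 0.2·h(Tier 2)
h(Tier 2) = 0.25·h(Tier 3) + 0.2·0 + 0.2·1 + 0.25·h(Tier 1) + 0.1·h(Tier 2)
Solving: h(Tier 3) = 0.4118, h(Tier 1) = 0.4421, h(Tier 2) = 0.4594.
Starting from Tier 2, the probability is 0.4594.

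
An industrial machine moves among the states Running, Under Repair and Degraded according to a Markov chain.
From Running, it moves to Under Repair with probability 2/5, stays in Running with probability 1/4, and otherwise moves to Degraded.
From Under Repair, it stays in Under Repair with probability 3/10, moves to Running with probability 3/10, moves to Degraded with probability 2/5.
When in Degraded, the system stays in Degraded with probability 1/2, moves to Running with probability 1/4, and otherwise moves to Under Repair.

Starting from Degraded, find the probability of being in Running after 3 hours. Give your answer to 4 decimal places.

0.2650

Propagate the distribution vector 3 hours from Degraded.
After 0 hours: (0.0000, 0.0000, 1.0000)
After 1 hour: (0.2500, 0.2500, 0.5000)
After 2 hours: (0.2625, 0.3000, 0.4375)
After 3 hours: (0.2650, 0.3044, 0.4306)
P(in Running after 3 hours) = 0.2650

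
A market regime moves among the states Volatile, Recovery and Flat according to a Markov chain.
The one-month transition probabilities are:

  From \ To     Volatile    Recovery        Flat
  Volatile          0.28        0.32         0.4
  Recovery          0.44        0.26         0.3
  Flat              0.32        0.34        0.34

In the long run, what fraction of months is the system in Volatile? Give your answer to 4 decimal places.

Let the stationary distribution be π with π = πP and π_1 + π_2 + π_3 = 1.
π_1 = 0.28·π_1 + 0.44·π_2 + 0.32·π_3
π_2 = 0.32·π_1 + 0.26·π_2 + 0.34·π_3
Solving with the normalization constraint gives π = (0.3433, 0.3085, 0.3483).
So the stationary probability of Volatile is 0.3433.

0.3433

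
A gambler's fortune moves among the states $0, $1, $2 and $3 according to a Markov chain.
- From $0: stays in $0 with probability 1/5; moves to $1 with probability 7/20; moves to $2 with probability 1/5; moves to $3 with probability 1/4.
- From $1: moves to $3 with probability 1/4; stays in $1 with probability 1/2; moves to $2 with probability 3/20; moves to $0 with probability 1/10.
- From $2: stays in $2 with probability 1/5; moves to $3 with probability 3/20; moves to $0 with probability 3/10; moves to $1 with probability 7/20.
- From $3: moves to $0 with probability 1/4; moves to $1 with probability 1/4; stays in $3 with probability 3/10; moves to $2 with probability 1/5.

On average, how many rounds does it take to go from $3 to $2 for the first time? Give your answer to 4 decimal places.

5.4919

Let t(s) be the expected number of rounds to first reach $2 from state s, with t($2) = 0. Conditioning on the first round:
t($0) = 1 + 0.2·t($0) + 0.35·t($1) + 0.25·t($3)
t($1) = 1 + 0.1·t($0) + 0.5·t($1) + 0.25·t($3)
t($3) = 1 + 0.25·t($0) + 0.25·t($1) + 0.3·t($3)
Solving: t($0) = 5.5261, t($1) = 5.8512, t($3) = 5.4919.
Expected rounds from $3 to $2: 5.4919.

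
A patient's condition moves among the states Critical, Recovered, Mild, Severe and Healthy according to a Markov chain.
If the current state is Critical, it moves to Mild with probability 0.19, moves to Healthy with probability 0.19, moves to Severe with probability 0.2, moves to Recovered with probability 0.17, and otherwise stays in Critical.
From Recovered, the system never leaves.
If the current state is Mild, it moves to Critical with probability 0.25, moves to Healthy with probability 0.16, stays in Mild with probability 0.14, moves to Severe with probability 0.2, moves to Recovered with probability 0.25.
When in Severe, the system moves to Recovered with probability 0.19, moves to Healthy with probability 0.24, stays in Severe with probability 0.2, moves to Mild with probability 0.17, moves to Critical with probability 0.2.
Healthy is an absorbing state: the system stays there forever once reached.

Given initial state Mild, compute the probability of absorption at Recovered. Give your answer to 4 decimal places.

Let h(s) be the probability of absorption at Recovered starting from transient state s. Then h(Recovered) = 1 and h(Healthy) = 0. By first-step analysis:
h(Critical) = 0.25·h(Critical) + 0.17·1 + 0.19·h(Mild) + 0.2·h(Severe) + 0.19·0
h(Mild) = 0.25·h(Critical) + 0.25·1 + 0.14·h(Mild) + 0.2·h(Severe) + 0.16·0
h(Severe) = 0.2·h(Critical) + 0.19·1 + 0.17·h(Mild) + 0.2·h(Severe) + 0.24·0
Solving: h(Critical) = 0.4915, h(Mild) = 0.5443, h(Severe) = 0.4760.
Starting from Mild, the probability is 0.5443.

0.5443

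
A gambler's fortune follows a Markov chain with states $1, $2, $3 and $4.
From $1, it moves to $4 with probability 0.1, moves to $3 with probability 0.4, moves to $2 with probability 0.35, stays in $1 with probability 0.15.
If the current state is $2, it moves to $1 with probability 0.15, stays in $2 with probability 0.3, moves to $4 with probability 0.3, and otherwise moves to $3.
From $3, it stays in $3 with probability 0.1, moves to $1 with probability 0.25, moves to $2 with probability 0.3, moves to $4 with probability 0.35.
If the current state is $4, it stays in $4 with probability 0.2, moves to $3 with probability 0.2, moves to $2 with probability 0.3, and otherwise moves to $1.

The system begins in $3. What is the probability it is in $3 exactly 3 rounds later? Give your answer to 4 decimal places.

Propagate the distribution vector 3 rounds from $3.
After 0 rounds: (0.0000, 0.0000, 1.0000, 0.0000)
After 1 round: (0.2500, 0.3000, 0.1000, 0.3500)
After 2 rounds: (0.2125, 0.3125, 0.2550, 0.2200)
After 3 rounds: (0.2085, 0.3106, 0.2326, 0.2483)
P(in $3 after 3 rounds) = 0.2326

0.2326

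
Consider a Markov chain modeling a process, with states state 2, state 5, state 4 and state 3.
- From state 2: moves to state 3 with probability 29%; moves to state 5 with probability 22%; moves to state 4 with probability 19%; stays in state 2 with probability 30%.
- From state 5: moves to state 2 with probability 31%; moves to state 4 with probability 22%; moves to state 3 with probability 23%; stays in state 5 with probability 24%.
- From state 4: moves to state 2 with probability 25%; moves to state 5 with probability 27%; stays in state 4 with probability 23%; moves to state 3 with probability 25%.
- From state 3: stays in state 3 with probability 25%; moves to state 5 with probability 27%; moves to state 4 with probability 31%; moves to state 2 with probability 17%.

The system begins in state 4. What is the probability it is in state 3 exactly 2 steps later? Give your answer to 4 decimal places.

0.2546

Propagate the distribution vector 2 steps from state 4.
After 0 steps: (0.0000, 0.0000, 1.0000, 0.0000)
After 1 step: (0.2500, 0.2700, 0.2300, 0.2500)
After 2 steps: (0.2587, 0.2494, 0.2373, 0.2546)
P(in state 3 after 2 steps) = 0.2546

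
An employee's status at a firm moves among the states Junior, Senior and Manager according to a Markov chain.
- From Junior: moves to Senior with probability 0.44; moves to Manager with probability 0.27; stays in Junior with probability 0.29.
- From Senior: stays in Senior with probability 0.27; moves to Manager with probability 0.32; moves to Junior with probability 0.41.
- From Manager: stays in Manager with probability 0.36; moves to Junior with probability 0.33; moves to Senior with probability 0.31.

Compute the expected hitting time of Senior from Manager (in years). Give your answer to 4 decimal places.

Let t(s) be the expected number of years to first reach Senior from state s, with t(Senior) = 0. Conditioning on the first year:
t(Junior) = 1 + 0.29·t(Junior) + 0.27·t(Manager)
t(Manager) = 1 + 0.33·t(Junior) + 0.36·t(Manager)
Solving: t(Junior) = 2.4911, t(Manager) = 2.8470.
Expected years from Manager to Senior: 2.8470.

2.8470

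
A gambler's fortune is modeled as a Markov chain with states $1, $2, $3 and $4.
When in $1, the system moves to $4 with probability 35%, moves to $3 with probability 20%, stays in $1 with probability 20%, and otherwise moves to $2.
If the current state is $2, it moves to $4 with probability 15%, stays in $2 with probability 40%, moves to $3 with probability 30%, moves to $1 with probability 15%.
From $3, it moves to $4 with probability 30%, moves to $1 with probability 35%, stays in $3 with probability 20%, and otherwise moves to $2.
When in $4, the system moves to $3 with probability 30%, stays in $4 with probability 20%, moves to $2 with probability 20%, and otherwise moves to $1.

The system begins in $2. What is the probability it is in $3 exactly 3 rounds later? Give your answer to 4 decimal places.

0.2505

Propagate the distribution vector 3 rounds from $2.
After 0 rounds: (0.0000, 1.0000, 0.0000, 0.0000)
After 1 round: (0.1500, 0.4000, 0.3000, 0.1500)
After 2 rounds: (0.2400, 0.2725, 0.2550, 0.2325)
After 3 rounds: (0.2479, 0.2538, 0.2505, 0.2479)
P(in $3 after 3 rounds) = 0.2505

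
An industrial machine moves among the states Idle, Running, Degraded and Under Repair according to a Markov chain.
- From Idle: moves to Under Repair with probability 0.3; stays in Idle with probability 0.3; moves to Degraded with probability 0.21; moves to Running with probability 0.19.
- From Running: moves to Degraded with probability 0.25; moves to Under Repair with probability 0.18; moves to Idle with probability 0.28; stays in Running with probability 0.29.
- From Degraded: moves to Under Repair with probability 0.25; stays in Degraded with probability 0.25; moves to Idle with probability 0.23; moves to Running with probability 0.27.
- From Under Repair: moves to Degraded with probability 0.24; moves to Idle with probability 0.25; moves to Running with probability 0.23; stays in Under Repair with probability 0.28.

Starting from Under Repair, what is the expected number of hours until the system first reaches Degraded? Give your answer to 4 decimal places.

4.2696

Let t(s) be the expected number of hours to first reach Degraded from state s, with t(Degraded) = 0. Conditioning on the first hour:
t(Idle) = 1 + 0.3·t(Idle) + 0.19·t(Running) + 0.3·t(Under Repair)
t(Running) = 1 + 0.28·t(Idle) + 0.29·t(Running) + 0.18·t(Under Repair)
t(Under Repair) = 1 + 0.25·t(Idle) + 0.23·t(Running) + 0.28·t(Under Repair)
Solving: t(Idle) = 4.4061, t(Running) = 4.2285, t(Under Repair) = 4.2696.
Expected hours from Under Repair to Degraded: 4.2696.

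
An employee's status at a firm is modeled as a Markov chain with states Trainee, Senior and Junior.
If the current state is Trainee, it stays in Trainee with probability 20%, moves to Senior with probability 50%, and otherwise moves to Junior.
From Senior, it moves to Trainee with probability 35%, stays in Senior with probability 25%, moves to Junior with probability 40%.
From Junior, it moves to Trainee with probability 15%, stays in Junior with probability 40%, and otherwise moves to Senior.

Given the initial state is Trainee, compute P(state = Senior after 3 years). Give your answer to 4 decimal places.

Propagate the distribution vector 3 years from Trainee.
After 0 years: (1.0000, 0.0000, 0.0000)
After 1 year: (0.2000, 0.5000, 0.3000)
After 2 years: (0.2600, 0.3600, 0.3800)
After 3 years: (0.2350, 0.3910, 0.3740)
P(in Senior after 3 years) = 0.3910

0.3910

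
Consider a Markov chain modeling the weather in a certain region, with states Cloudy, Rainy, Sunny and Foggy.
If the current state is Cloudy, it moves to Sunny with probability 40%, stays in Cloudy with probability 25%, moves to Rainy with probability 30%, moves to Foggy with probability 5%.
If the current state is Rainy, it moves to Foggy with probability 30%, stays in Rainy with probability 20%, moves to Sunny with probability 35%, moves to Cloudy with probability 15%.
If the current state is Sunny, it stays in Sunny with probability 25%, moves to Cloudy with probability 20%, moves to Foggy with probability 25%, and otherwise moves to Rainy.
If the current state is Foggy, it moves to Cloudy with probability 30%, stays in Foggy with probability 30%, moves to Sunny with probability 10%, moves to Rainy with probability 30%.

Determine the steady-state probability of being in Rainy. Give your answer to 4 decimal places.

0.2727

Let the stationary distribution be π with π = πP and π_1 + π_2 + π_3 + π_4 = 1.
π_1 = 0.25·π_1 + 0.15·π_2 + 0.2·π_3 + 0.3·π_4
π_2 = 0.3·π_1 + 0.2·π_2 + 0.3·π_3 + 0.3·π_4
π_3 = 0.4·π_1 + 0.35·π_2 + 0.25·π_3 + 0.1·π_4
Solving with the normalization constraint gives π = (0.2205, 0.2727, 0.2757, 0.2311).
So the stationary probability of Rainy is 0.2727.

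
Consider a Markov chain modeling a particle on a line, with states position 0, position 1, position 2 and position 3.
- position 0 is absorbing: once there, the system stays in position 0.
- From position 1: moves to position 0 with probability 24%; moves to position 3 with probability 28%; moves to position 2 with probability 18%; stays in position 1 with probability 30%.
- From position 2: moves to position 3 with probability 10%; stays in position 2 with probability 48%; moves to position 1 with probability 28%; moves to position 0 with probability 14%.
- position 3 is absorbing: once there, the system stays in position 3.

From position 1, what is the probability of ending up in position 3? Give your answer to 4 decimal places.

Let h(s) be the probability of absorption at position 3 starting from transient state s. Then h(position 3) = 1 and h(position 0) = 0. By first-step analysis:
h(position 1) = 0.24·0 + 0.3·h(position 1) + 0.18·h(position 2) + 0.28·1
h(position 2) = 0.14·0 + 0.28·h(position 1) + 0.48·h(position 2) + 0.1·1
Solving: h(position 1) = 0.5217, h(position 2) = 0.4732.
Starting from position 1, the probability is 0.5217.

0.5217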